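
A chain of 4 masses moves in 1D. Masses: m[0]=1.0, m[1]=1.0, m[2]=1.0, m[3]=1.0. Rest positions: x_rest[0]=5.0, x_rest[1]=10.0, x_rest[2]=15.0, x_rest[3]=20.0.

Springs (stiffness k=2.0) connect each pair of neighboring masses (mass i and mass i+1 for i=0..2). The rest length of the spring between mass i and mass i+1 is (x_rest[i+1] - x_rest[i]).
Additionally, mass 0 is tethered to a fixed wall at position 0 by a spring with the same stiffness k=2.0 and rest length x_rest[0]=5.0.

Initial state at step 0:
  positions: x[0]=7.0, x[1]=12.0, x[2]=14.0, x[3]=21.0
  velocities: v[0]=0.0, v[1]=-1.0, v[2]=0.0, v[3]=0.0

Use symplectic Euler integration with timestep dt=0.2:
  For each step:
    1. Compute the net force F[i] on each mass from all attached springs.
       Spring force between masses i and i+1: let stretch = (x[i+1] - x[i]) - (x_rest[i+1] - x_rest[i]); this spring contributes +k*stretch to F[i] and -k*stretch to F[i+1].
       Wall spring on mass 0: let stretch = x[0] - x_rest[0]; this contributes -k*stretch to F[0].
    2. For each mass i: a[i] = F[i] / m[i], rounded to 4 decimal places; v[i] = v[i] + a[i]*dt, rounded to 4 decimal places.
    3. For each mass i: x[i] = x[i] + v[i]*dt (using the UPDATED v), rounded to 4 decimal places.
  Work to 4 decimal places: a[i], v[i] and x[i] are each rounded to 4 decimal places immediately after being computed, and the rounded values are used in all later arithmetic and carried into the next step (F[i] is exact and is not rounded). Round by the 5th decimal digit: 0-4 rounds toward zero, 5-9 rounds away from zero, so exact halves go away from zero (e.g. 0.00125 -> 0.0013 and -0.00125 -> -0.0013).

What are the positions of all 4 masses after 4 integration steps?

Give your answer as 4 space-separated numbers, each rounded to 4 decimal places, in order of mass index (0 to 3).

Step 0: x=[7.0000 12.0000 14.0000 21.0000] v=[0.0000 -1.0000 0.0000 0.0000]
Step 1: x=[6.8400 11.5600 14.4000 20.8400] v=[-0.8000 -2.2000 2.0000 -0.8000]
Step 2: x=[6.5104 10.9696 15.0880 20.5648] v=[-1.6480 -2.9520 3.4400 -1.3760]
Step 3: x=[6.0167 10.3519 15.8847 20.2515] v=[-2.4685 -3.0883 3.9834 -1.5667]
Step 4: x=[5.3885 9.8300 16.5881 19.9888] v=[-3.1411 -2.6093 3.5170 -1.3134]

Answer: 5.3885 9.8300 16.5881 19.9888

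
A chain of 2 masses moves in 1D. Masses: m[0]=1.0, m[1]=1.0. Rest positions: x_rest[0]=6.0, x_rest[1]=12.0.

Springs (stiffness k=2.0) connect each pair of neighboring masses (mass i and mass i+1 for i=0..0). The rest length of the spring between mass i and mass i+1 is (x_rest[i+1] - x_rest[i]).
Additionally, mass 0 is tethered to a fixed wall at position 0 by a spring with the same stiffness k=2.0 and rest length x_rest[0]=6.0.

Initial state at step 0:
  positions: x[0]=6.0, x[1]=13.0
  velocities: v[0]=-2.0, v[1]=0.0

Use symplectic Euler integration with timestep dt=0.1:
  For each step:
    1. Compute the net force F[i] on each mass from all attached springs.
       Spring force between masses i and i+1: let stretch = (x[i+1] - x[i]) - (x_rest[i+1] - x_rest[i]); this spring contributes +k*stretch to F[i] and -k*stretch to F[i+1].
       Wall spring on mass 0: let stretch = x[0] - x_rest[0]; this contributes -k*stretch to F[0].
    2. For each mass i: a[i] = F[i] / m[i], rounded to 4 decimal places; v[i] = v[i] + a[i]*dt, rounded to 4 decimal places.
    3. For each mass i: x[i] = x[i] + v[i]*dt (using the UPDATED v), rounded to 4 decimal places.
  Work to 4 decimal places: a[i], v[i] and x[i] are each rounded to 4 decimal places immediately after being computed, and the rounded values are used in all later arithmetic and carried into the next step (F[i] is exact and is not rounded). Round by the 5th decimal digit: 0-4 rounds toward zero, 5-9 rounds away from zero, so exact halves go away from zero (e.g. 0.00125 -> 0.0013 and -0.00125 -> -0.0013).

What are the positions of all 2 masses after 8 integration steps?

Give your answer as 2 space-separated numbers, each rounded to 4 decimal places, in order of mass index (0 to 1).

Step 0: x=[6.0000 13.0000] v=[-2.0000 0.0000]
Step 1: x=[5.8200 12.9800] v=[-1.8000 -0.2000]
Step 2: x=[5.6668 12.9368] v=[-1.5320 -0.4320]
Step 3: x=[5.5457 12.8682] v=[-1.2114 -0.6860]
Step 4: x=[5.4601 12.7732] v=[-0.8560 -0.9505]
Step 5: x=[5.4116 12.6519] v=[-0.4854 -1.2131]
Step 6: x=[5.3996 12.5058] v=[-0.1197 -1.4612]
Step 7: x=[5.4218 12.3376] v=[0.2216 -1.6824]
Step 8: x=[5.4738 12.1510] v=[0.5204 -1.8656]

Answer: 5.4738 12.1510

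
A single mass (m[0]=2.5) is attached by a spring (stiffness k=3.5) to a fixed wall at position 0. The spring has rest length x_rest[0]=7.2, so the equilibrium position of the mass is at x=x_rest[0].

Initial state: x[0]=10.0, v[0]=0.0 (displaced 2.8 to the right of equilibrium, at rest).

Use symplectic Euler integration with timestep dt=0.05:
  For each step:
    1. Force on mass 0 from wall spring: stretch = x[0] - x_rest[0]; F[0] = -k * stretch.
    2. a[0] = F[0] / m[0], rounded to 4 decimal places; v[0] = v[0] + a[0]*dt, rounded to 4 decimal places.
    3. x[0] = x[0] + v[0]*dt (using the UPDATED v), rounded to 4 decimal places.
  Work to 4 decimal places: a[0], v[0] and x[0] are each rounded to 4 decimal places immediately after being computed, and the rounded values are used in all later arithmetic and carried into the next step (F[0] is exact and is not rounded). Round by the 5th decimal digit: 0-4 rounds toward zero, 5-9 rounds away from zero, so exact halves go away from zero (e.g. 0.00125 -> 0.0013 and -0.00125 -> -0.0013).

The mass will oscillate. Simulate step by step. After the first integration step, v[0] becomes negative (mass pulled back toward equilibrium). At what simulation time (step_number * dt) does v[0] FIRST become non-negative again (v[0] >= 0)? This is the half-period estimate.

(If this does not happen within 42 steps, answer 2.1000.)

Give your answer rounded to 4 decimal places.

Answer: 2.1000

Derivation:
Step 0: x=[10.0000] v=[0.0000]
Step 1: x=[9.9902] v=[-0.1960]
Step 2: x=[9.9706] v=[-0.3913]
Step 3: x=[9.9413] v=[-0.5852]
Step 4: x=[9.9024] v=[-0.7771]
Step 5: x=[9.8541] v=[-0.9663]
Step 6: x=[9.7965] v=[-1.1521]
Step 7: x=[9.7298] v=[-1.3339]
Step 8: x=[9.6543] v=[-1.5110]
Step 9: x=[9.5702] v=[-1.6828]
Step 10: x=[9.4778] v=[-1.8487]
Step 11: x=[9.3774] v=[-2.0081]
Step 12: x=[9.2694] v=[-2.1605]
Step 13: x=[9.1541] v=[-2.3054]
Step 14: x=[9.0320] v=[-2.4422]
Step 15: x=[8.9035] v=[-2.5704]
Step 16: x=[8.7690] v=[-2.6896]
Step 17: x=[8.6290] v=[-2.7994]
Step 18: x=[8.4840] v=[-2.8994]
Step 19: x=[8.3345] v=[-2.9893]
Step 20: x=[8.1811] v=[-3.0687]
Step 21: x=[8.0242] v=[-3.1374]
Step 22: x=[7.8644] v=[-3.1951]
Step 23: x=[7.7023] v=[-3.2416]
Step 24: x=[7.5385] v=[-3.2768]
Step 25: x=[7.3735] v=[-3.3005]
Step 26: x=[7.2079] v=[-3.3126]
Step 27: x=[7.0422] v=[-3.3132]
Step 28: x=[6.8771] v=[-3.3022]
Step 29: x=[6.7131] v=[-3.2796]
Step 30: x=[6.5508] v=[-3.2455]
Step 31: x=[6.3908] v=[-3.2001]
Step 32: x=[6.2336] v=[-3.1435]
Step 33: x=[6.0798] v=[-3.0759]
Step 34: x=[5.9299] v=[-2.9975]
Step 35: x=[5.7845] v=[-2.9086]
Step 36: x=[5.6440] v=[-2.8095]
Step 37: x=[5.5090] v=[-2.7006]
Step 38: x=[5.3799] v=[-2.5822]
Step 39: x=[5.2572] v=[-2.4548]
Step 40: x=[5.1413] v=[-2.3188]
Step 41: x=[5.0326] v=[-2.1747]
Step 42: x=[4.9315] v=[-2.0230]
v[0] did not become non-negative within 42 steps; using fallback time=2.1000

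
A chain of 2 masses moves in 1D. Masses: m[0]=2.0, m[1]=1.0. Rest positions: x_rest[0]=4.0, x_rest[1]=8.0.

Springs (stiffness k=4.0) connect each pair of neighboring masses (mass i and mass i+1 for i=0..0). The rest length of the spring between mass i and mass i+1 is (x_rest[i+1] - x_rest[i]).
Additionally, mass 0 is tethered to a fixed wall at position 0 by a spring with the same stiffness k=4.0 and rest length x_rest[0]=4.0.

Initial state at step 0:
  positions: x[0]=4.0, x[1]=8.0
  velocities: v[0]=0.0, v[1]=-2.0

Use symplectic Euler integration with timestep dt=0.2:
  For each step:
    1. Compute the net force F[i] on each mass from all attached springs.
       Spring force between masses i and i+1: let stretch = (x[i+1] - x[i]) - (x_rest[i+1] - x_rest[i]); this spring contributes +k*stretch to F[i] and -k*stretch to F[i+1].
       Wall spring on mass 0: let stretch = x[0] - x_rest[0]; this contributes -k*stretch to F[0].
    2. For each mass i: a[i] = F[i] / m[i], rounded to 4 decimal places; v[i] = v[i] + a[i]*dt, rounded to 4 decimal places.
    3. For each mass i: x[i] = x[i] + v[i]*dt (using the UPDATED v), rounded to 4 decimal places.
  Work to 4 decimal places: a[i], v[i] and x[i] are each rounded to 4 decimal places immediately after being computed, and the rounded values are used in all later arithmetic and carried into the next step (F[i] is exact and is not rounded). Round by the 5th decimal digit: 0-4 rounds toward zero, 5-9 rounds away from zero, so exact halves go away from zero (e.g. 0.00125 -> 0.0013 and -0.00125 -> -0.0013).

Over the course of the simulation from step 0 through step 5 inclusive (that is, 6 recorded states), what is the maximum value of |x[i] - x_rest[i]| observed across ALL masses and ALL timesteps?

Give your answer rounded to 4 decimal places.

Answer: 1.0481

Derivation:
Step 0: x=[4.0000 8.0000] v=[0.0000 -2.0000]
Step 1: x=[4.0000 7.6000] v=[0.0000 -2.0000]
Step 2: x=[3.9680 7.2640] v=[-0.1600 -1.6800]
Step 3: x=[3.8822 7.0406] v=[-0.4288 -1.1168]
Step 4: x=[3.7385 6.9519] v=[-0.7183 -0.4435]
Step 5: x=[3.5528 6.9891] v=[-0.9283 0.1858]
Max displacement = 1.0481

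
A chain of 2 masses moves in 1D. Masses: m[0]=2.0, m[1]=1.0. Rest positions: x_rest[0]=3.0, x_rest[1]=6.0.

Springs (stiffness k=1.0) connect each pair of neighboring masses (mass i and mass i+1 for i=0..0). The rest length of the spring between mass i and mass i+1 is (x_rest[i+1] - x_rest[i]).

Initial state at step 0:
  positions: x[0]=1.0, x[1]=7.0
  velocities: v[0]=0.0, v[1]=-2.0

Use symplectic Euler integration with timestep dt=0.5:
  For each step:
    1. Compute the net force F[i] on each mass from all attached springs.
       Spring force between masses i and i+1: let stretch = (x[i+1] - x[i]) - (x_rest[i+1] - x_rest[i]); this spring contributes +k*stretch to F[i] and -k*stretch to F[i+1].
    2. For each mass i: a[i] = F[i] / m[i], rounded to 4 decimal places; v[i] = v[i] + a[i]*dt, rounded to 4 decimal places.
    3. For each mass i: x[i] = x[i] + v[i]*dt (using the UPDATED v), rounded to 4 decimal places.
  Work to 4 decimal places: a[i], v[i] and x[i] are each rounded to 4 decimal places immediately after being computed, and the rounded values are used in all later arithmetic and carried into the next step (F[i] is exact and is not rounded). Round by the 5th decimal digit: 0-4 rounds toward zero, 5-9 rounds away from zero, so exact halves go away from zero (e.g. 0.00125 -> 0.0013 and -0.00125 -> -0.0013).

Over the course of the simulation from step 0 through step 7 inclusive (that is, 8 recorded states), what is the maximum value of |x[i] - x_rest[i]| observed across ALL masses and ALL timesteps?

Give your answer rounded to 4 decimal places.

Answer: 5.0073

Derivation:
Step 0: x=[1.0000 7.0000] v=[0.0000 -2.0000]
Step 1: x=[1.3750 5.2500] v=[0.7500 -3.5000]
Step 2: x=[1.8594 3.2813] v=[0.9688 -3.9375]
Step 3: x=[2.1466 1.7071] v=[0.5743 -3.1485]
Step 4: x=[2.0038 0.9927] v=[-0.2856 -1.4288]
Step 5: x=[1.3596 1.2811] v=[-1.2884 0.5768]
Step 6: x=[0.3306 2.3392] v=[-2.0581 2.1161]
Step 7: x=[-0.8224 3.6451] v=[-2.3060 2.6118]
Max displacement = 5.0073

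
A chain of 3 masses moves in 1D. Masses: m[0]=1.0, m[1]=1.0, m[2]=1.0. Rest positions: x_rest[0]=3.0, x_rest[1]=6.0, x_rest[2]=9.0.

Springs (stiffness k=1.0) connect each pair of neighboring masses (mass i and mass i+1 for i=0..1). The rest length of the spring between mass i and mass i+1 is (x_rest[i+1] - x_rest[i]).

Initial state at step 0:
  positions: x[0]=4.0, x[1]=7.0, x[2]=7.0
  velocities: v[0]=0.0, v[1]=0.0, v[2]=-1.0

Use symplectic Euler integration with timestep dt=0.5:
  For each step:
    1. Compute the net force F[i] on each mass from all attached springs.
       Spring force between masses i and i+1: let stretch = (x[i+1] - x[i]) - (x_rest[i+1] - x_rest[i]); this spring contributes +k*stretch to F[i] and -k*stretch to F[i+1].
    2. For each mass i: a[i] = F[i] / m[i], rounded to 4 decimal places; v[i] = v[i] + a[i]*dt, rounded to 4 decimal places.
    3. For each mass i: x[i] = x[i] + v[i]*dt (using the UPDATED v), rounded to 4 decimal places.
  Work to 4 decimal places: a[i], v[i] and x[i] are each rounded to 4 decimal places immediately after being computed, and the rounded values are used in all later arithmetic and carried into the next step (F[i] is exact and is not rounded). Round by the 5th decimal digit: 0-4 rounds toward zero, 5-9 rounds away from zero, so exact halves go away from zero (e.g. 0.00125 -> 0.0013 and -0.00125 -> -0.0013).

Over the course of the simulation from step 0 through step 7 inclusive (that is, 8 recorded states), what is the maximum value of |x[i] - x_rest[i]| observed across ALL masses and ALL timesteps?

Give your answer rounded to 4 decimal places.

Step 0: x=[4.0000 7.0000 7.0000] v=[0.0000 0.0000 -1.0000]
Step 1: x=[4.0000 6.2500 7.2500] v=[0.0000 -1.5000 0.5000]
Step 2: x=[3.8125 5.1875 8.0000] v=[-0.3750 -2.1250 1.5000]
Step 3: x=[3.2188 4.4844 8.7969] v=[-1.1875 -1.4063 1.5938]
Step 4: x=[2.1915 4.5430 9.2657] v=[-2.0547 0.1172 0.9376]
Step 5: x=[1.0020 5.1944 9.3039] v=[-2.3790 1.3028 0.0763]
Step 6: x=[0.1106 5.8251 9.0647] v=[-1.7828 1.2614 -0.4785]
Step 7: x=[-0.1022 5.8371 8.7656] v=[-0.4256 0.0240 -0.5983]
Max displacement = 3.1022

Answer: 3.1022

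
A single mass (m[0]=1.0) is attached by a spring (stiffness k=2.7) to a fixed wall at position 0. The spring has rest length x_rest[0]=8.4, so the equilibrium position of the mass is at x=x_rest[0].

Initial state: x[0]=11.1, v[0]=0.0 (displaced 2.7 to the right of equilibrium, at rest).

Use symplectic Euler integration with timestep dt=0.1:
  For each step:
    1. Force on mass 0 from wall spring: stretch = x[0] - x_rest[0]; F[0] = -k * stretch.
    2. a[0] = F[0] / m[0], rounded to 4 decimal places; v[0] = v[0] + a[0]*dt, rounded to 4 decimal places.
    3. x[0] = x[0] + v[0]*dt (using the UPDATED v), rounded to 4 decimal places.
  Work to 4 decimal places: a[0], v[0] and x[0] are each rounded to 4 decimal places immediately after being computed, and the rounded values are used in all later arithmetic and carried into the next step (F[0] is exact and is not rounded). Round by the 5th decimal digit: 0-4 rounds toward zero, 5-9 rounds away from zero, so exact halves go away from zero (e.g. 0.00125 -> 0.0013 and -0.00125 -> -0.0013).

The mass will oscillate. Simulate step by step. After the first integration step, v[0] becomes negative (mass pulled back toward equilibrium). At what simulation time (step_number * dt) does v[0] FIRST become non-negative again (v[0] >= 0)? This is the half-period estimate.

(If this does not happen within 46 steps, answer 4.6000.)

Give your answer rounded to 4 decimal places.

Step 0: x=[11.1000] v=[0.0000]
Step 1: x=[11.0271] v=[-0.7290]
Step 2: x=[10.8833] v=[-1.4383]
Step 3: x=[10.6724] v=[-2.1088]
Step 4: x=[10.4002] v=[-2.7224]
Step 5: x=[10.0740] v=[-3.2625]
Step 6: x=[9.7026] v=[-3.7145]
Step 7: x=[9.2960] v=[-4.0662]
Step 8: x=[8.8652] v=[-4.3081]
Step 9: x=[8.4218] v=[-4.4337]
Step 10: x=[7.9778] v=[-4.4396]
Step 11: x=[7.5452] v=[-4.3256]
Step 12: x=[7.1357] v=[-4.0948]
Step 13: x=[6.7604] v=[-3.7534]
Step 14: x=[6.4293] v=[-3.3107]
Step 15: x=[6.1514] v=[-2.7786]
Step 16: x=[5.9343] v=[-2.1715]
Step 17: x=[5.7837] v=[-1.5058]
Step 18: x=[5.7038] v=[-0.7994]
Step 19: x=[5.6967] v=[-0.0714]
Step 20: x=[5.7626] v=[0.6585]
First v>=0 after going negative at step 20, time=2.0000

Answer: 2.0000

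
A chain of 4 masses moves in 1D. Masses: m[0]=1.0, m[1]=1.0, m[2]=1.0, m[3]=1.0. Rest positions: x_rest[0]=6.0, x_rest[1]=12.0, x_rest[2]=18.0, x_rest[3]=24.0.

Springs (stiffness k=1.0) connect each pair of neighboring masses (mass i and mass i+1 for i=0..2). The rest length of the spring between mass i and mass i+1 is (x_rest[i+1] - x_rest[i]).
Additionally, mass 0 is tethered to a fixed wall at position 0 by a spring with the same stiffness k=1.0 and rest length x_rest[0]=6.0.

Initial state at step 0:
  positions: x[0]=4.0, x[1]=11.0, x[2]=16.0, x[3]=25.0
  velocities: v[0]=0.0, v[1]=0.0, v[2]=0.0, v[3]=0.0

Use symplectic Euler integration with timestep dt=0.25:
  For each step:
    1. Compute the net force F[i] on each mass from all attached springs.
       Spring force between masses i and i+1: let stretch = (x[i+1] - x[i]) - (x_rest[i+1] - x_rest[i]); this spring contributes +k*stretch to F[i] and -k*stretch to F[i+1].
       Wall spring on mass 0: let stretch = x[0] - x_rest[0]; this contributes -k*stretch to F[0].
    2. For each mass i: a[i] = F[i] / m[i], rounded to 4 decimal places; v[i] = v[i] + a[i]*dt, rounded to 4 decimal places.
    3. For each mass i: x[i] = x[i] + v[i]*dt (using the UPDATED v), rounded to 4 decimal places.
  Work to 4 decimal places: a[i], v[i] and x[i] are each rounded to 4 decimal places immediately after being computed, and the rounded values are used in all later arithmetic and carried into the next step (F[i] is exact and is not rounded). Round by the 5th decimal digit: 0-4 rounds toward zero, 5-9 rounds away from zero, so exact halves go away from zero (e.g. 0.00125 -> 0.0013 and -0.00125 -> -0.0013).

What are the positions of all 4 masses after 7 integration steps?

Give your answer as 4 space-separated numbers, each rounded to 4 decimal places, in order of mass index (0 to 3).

Step 0: x=[4.0000 11.0000 16.0000 25.0000] v=[0.0000 0.0000 0.0000 0.0000]
Step 1: x=[4.1875 10.8750 16.2500 24.8125] v=[0.7500 -0.5000 1.0000 -0.7500]
Step 2: x=[4.5313 10.6680 16.6992 24.4649] v=[1.3750 -0.8281 1.7969 -1.3906]
Step 3: x=[4.9754 10.4544 17.2568 24.0069] v=[1.7764 -0.8545 2.2305 -1.8320]
Step 4: x=[5.4510 10.3235 17.8112 23.5020] v=[1.9023 -0.5237 2.2174 -2.0195]
Step 5: x=[5.8904 10.3560 18.2533 23.0165] v=[1.7577 0.1301 1.7682 -1.9422]
Step 6: x=[6.2408 10.6030 18.4995 22.6083] v=[1.4015 0.9880 0.9847 -1.6330]
Step 7: x=[6.4738 11.0709 18.5090 22.3183] v=[0.9319 1.8716 0.0378 -1.1602]

Answer: 6.4738 11.0709 18.5090 22.3183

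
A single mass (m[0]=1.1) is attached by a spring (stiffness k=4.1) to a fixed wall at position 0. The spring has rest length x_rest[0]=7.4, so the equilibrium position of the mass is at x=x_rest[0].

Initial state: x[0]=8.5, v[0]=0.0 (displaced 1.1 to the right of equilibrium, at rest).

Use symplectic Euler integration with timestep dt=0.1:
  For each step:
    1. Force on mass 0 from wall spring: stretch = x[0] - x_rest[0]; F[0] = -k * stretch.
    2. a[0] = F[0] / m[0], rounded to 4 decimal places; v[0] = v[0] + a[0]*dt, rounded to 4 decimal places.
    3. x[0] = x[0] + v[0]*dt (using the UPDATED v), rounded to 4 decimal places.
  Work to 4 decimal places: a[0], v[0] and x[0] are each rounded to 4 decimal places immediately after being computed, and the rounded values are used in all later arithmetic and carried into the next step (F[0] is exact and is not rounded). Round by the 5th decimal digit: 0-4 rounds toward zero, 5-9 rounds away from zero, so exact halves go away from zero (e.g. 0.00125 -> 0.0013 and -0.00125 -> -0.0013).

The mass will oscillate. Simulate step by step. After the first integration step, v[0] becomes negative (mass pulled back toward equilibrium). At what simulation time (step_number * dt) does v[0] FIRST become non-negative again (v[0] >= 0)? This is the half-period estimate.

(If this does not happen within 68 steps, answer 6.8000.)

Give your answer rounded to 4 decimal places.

Step 0: x=[8.5000] v=[0.0000]
Step 1: x=[8.4590] v=[-0.4100]
Step 2: x=[8.3785] v=[-0.8047]
Step 3: x=[8.2616] v=[-1.1694]
Step 4: x=[8.1126] v=[-1.4905]
Step 5: x=[7.9370] v=[-1.7561]
Step 6: x=[7.7414] v=[-1.9563]
Step 7: x=[7.5330] v=[-2.0836]
Step 8: x=[7.3197] v=[-2.1332]
Step 9: x=[7.1094] v=[-2.1033]
Step 10: x=[6.9099] v=[-1.9950]
Step 11: x=[6.7287] v=[-1.8123]
Step 12: x=[6.5725] v=[-1.5621]
Step 13: x=[6.4471] v=[-1.2537]
Step 14: x=[6.3573] v=[-0.8985]
Step 15: x=[6.3063] v=[-0.5099]
Step 16: x=[6.2961] v=[-0.1023]
Step 17: x=[6.3270] v=[0.3092]
First v>=0 after going negative at step 17, time=1.7000

Answer: 1.7000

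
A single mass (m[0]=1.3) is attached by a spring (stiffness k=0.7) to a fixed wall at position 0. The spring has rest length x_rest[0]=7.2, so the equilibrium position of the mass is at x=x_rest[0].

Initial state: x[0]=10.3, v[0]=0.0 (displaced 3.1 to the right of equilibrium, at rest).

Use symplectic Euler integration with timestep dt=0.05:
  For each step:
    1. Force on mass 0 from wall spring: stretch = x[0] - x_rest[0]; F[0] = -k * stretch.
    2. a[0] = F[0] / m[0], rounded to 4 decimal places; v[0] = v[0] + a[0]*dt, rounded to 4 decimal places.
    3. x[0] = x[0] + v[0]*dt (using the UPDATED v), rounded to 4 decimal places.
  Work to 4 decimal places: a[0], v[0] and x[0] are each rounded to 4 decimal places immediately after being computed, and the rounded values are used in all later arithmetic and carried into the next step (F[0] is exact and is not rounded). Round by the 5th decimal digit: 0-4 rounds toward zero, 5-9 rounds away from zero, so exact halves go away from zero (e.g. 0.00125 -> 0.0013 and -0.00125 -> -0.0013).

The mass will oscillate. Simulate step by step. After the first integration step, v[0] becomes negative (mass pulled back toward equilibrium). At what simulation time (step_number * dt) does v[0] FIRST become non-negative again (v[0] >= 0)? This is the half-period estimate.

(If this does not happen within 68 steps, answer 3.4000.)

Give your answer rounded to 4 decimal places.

Step 0: x=[10.3000] v=[0.0000]
Step 1: x=[10.2958] v=[-0.0835]
Step 2: x=[10.2875] v=[-0.1669]
Step 3: x=[10.2750] v=[-0.2500]
Step 4: x=[10.2584] v=[-0.3328]
Step 5: x=[10.2376] v=[-0.4151]
Step 6: x=[10.2128] v=[-0.4969]
Step 7: x=[10.1839] v=[-0.5780]
Step 8: x=[10.1510] v=[-0.6583]
Step 9: x=[10.1141] v=[-0.7378]
Step 10: x=[10.0733] v=[-0.8163]
Step 11: x=[10.0286] v=[-0.8937]
Step 12: x=[9.9801] v=[-0.9699]
Step 13: x=[9.9279] v=[-1.0448]
Step 14: x=[9.8720] v=[-1.1182]
Step 15: x=[9.8125] v=[-1.1901]
Step 16: x=[9.7495] v=[-1.2604]
Step 17: x=[9.6831] v=[-1.3290]
Step 18: x=[9.6133] v=[-1.3959]
Step 19: x=[9.5403] v=[-1.4609]
Step 20: x=[9.4641] v=[-1.5239]
Step 21: x=[9.3849] v=[-1.5849]
Step 22: x=[9.3027] v=[-1.6437]
Step 23: x=[9.2177] v=[-1.7003]
Step 24: x=[9.1300] v=[-1.7546]
Step 25: x=[9.0397] v=[-1.8066]
Step 26: x=[8.9469] v=[-1.8561]
Step 27: x=[8.8517] v=[-1.9031]
Step 28: x=[8.7543] v=[-1.9476]
Step 29: x=[8.6548] v=[-1.9894]
Step 30: x=[8.5534] v=[-2.0286]
Step 31: x=[8.4502] v=[-2.0650]
Step 32: x=[8.3453] v=[-2.0987]
Step 33: x=[8.2388] v=[-2.1295]
Step 34: x=[8.1309] v=[-2.1575]
Step 35: x=[8.0218] v=[-2.1826]
Step 36: x=[7.9116] v=[-2.2047]
Step 37: x=[7.8004] v=[-2.2239]
Step 38: x=[7.6884] v=[-2.2401]
Step 39: x=[7.5757] v=[-2.2533]
Step 40: x=[7.4625] v=[-2.2634]
Step 41: x=[7.3490] v=[-2.2705]
Step 42: x=[7.2353] v=[-2.2745]
Step 43: x=[7.1215] v=[-2.2755]
Step 44: x=[7.0078] v=[-2.2734]
Step 45: x=[6.8944] v=[-2.2682]
Step 46: x=[6.7814] v=[-2.2600]
Step 47: x=[6.6690] v=[-2.2487]
Step 48: x=[6.5573] v=[-2.2344]
Step 49: x=[6.4464] v=[-2.2171]
Step 50: x=[6.3366] v=[-2.1968]
Step 51: x=[6.2279] v=[-2.1736]
Step 52: x=[6.1205] v=[-2.1474]
Step 53: x=[6.0146] v=[-2.1183]
Step 54: x=[5.9103] v=[-2.0864]
Step 55: x=[5.8077] v=[-2.0517]
Step 56: x=[5.7070] v=[-2.0142]
Step 57: x=[5.6083] v=[-1.9740]
Step 58: x=[5.5117] v=[-1.9311]
Step 59: x=[5.4174] v=[-1.8856]
Step 60: x=[5.3255] v=[-1.8376]
Step 61: x=[5.2361] v=[-1.7871]
Step 62: x=[5.1494] v=[-1.7342]
Step 63: x=[5.0655] v=[-1.6790]
Step 64: x=[4.9844] v=[-1.6215]
Step 65: x=[4.9063] v=[-1.5619]
Step 66: x=[4.8313] v=[-1.5001]
Step 67: x=[4.7595] v=[-1.4363]
Step 68: x=[4.6910] v=[-1.3706]
v[0] did not become non-negative within 68 steps; using fallback time=3.4000

Answer: 3.4000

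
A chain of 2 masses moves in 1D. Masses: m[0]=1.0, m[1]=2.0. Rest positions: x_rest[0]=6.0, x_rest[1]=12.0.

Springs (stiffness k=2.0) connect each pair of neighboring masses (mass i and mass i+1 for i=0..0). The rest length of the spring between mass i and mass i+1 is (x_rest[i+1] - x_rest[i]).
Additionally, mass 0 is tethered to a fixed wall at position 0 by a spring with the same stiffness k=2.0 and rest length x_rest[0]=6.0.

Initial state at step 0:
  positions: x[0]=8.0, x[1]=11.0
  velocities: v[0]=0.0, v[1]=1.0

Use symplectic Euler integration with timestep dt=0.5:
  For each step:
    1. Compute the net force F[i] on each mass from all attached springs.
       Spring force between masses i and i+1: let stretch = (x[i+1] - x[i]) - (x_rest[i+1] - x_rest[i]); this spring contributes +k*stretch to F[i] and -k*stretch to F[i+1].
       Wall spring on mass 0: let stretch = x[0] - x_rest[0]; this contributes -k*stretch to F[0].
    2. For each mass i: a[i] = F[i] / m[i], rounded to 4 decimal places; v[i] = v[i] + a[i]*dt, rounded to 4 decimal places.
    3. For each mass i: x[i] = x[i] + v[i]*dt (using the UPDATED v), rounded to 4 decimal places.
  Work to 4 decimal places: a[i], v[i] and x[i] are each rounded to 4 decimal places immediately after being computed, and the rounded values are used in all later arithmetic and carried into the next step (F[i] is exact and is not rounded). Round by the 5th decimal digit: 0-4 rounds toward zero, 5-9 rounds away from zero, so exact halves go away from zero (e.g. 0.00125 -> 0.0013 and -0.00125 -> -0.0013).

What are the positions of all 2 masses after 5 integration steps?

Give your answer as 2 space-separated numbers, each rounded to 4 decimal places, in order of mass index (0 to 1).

Step 0: x=[8.0000 11.0000] v=[0.0000 1.0000]
Step 1: x=[5.5000 12.2500] v=[-5.0000 2.5000]
Step 2: x=[3.6250 13.3125] v=[-3.7500 2.1250]
Step 3: x=[4.7813 13.4532] v=[2.3125 0.2813]
Step 4: x=[7.8829 12.9259] v=[6.2031 -1.0547]
Step 5: x=[9.5645 12.6378] v=[3.3632 -0.5762]

Answer: 9.5645 12.6378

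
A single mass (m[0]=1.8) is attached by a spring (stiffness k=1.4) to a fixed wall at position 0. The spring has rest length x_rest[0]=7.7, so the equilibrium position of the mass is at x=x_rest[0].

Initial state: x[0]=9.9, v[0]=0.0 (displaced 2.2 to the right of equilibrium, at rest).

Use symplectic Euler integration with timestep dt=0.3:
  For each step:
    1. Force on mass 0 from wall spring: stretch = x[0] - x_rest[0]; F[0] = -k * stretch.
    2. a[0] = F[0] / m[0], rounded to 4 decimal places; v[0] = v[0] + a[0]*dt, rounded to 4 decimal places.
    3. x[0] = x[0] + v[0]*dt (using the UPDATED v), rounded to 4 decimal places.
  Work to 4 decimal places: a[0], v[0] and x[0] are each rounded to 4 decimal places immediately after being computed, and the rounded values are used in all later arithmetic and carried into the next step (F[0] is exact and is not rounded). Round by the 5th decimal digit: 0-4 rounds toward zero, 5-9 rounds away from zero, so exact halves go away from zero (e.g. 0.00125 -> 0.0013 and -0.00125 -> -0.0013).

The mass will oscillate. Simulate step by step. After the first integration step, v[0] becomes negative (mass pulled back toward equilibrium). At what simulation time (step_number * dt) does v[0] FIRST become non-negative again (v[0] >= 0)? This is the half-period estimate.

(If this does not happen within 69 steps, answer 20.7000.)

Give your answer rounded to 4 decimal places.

Answer: 3.6000

Derivation:
Step 0: x=[9.9000] v=[0.0000]
Step 1: x=[9.7460] v=[-0.5133]
Step 2: x=[9.4488] v=[-0.9907]
Step 3: x=[9.0292] v=[-1.3988]
Step 4: x=[8.5165] v=[-1.7089]
Step 5: x=[7.9467] v=[-1.8994]
Step 6: x=[7.3596] v=[-1.9570]
Step 7: x=[6.7963] v=[-1.8776]
Step 8: x=[6.2963] v=[-1.6667]
Step 9: x=[5.8945] v=[-1.3392]
Step 10: x=[5.6191] v=[-0.9179]
Step 11: x=[5.4894] v=[-0.4324]
Step 12: x=[5.5144] v=[0.0834]
First v>=0 after going negative at step 12, time=3.6000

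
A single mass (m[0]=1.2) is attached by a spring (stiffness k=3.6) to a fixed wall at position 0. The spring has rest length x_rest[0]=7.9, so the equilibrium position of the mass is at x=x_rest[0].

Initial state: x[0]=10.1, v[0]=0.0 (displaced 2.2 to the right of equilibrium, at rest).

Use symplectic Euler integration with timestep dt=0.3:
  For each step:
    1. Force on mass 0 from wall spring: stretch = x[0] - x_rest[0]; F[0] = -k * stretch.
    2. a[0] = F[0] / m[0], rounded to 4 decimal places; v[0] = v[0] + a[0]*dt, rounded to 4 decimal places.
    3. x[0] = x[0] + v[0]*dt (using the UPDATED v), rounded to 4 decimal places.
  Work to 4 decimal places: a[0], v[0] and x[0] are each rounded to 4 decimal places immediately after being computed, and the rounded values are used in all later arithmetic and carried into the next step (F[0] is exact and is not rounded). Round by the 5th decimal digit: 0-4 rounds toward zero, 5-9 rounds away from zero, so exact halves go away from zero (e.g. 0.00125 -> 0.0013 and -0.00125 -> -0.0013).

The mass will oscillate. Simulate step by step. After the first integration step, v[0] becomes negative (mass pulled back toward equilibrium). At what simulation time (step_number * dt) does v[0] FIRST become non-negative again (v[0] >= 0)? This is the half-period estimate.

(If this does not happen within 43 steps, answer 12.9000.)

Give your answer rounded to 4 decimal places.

Step 0: x=[10.1000] v=[0.0000]
Step 1: x=[9.5060] v=[-1.9800]
Step 2: x=[8.4784] v=[-3.4254]
Step 3: x=[7.2946] v=[-3.9460]
Step 4: x=[6.2743] v=[-3.4011]
Step 5: x=[5.6929] v=[-1.9380]
Step 6: x=[5.7074] v=[0.0484]
First v>=0 after going negative at step 6, time=1.8000

Answer: 1.8000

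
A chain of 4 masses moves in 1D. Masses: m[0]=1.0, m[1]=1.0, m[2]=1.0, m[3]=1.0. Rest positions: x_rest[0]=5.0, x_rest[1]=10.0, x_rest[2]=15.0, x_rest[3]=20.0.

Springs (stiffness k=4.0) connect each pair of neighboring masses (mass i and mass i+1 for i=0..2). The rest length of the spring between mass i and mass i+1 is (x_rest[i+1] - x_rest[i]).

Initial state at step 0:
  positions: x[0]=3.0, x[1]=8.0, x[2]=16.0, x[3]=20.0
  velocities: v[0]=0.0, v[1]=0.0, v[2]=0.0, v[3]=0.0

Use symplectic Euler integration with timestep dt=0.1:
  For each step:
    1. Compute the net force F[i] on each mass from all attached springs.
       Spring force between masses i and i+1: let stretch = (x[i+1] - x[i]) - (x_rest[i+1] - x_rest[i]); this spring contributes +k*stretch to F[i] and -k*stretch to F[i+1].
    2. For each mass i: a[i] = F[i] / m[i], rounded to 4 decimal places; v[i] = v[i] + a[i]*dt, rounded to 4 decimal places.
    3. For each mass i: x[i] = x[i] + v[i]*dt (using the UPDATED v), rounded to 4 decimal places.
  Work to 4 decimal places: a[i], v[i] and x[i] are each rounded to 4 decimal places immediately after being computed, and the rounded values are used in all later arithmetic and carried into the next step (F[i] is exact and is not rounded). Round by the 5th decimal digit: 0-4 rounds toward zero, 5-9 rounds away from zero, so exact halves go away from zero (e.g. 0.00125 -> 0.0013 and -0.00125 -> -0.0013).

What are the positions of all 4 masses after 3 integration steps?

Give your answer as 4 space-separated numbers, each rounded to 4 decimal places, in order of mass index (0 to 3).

Answer: 3.0232 8.6422 15.1335 20.2011

Derivation:
Step 0: x=[3.0000 8.0000 16.0000 20.0000] v=[0.0000 0.0000 0.0000 0.0000]
Step 1: x=[3.0000 8.1200 15.8400 20.0400] v=[0.0000 1.2000 -1.6000 0.4000]
Step 2: x=[3.0048 8.3440 15.5392 20.1120] v=[0.0480 2.2400 -3.0080 0.7200]
Step 3: x=[3.0232 8.6422 15.1335 20.2011] v=[0.1837 2.9824 -4.0570 0.8909]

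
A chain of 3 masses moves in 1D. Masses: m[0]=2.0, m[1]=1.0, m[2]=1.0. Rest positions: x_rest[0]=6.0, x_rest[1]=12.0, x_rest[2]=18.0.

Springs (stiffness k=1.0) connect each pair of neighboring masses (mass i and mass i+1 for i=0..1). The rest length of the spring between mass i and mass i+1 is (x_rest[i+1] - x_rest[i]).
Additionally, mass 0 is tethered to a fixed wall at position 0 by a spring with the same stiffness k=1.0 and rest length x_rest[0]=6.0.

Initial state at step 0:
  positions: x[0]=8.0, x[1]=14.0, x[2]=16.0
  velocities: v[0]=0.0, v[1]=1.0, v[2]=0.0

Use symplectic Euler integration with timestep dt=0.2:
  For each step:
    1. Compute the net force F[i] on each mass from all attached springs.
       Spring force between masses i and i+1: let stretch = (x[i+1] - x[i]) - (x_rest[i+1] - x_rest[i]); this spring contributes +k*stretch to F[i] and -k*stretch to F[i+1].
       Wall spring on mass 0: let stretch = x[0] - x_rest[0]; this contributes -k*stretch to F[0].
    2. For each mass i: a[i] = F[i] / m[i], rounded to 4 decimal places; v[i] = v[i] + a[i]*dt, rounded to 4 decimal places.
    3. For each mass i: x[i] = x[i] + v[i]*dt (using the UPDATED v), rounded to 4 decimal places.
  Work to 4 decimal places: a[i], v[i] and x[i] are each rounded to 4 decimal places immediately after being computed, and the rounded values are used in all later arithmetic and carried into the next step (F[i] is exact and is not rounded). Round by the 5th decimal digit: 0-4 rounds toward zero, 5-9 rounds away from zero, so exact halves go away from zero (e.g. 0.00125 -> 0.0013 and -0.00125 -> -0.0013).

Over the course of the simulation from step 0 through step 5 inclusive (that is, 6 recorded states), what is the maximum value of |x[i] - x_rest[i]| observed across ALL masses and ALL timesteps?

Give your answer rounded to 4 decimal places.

Step 0: x=[8.0000 14.0000 16.0000] v=[0.0000 1.0000 0.0000]
Step 1: x=[7.9600 14.0400 16.1600] v=[-0.2000 0.2000 0.8000]
Step 2: x=[7.8824 13.9216 16.4752] v=[-0.3880 -0.5920 1.5760]
Step 3: x=[7.7679 13.6638 16.9283] v=[-0.5723 -1.2891 2.2653]
Step 4: x=[7.6160 13.3007 17.4908] v=[-0.7595 -1.8154 2.8124]
Step 5: x=[7.4255 12.8778 18.1257] v=[-0.9526 -2.1143 3.1744]
Max displacement = 2.0400

Answer: 2.0400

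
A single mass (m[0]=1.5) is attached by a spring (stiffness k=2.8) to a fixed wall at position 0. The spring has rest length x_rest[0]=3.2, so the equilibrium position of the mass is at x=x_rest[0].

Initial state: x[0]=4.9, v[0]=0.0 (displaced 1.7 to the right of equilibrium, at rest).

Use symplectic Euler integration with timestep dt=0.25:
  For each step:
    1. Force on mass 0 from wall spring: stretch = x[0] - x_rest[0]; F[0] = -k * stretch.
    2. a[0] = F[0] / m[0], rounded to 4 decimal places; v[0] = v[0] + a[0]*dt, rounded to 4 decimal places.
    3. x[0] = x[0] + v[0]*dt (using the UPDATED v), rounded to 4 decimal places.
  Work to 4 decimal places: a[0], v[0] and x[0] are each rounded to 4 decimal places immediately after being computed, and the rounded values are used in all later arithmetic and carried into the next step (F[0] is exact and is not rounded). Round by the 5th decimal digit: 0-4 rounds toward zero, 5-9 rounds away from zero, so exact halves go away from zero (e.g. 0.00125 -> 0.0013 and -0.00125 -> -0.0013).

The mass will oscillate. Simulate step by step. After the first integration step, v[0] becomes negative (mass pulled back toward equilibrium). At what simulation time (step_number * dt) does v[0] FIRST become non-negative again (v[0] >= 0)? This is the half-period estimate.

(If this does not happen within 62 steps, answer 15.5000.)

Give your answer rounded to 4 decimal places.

Answer: 2.5000

Derivation:
Step 0: x=[4.9000] v=[0.0000]
Step 1: x=[4.7017] v=[-0.7933]
Step 2: x=[4.3282] v=[-1.4941]
Step 3: x=[3.8231] v=[-2.0206]
Step 4: x=[3.2453] v=[-2.3114]
Step 5: x=[2.6622] v=[-2.3326]
Step 6: x=[2.1418] v=[-2.0816]
Step 7: x=[1.7449] v=[-1.5878]
Step 8: x=[1.5177] v=[-0.9088]
Step 9: x=[1.4868] v=[-0.1237]
Step 10: x=[1.6558] v=[0.6758]
First v>=0 after going negative at step 10, time=2.5000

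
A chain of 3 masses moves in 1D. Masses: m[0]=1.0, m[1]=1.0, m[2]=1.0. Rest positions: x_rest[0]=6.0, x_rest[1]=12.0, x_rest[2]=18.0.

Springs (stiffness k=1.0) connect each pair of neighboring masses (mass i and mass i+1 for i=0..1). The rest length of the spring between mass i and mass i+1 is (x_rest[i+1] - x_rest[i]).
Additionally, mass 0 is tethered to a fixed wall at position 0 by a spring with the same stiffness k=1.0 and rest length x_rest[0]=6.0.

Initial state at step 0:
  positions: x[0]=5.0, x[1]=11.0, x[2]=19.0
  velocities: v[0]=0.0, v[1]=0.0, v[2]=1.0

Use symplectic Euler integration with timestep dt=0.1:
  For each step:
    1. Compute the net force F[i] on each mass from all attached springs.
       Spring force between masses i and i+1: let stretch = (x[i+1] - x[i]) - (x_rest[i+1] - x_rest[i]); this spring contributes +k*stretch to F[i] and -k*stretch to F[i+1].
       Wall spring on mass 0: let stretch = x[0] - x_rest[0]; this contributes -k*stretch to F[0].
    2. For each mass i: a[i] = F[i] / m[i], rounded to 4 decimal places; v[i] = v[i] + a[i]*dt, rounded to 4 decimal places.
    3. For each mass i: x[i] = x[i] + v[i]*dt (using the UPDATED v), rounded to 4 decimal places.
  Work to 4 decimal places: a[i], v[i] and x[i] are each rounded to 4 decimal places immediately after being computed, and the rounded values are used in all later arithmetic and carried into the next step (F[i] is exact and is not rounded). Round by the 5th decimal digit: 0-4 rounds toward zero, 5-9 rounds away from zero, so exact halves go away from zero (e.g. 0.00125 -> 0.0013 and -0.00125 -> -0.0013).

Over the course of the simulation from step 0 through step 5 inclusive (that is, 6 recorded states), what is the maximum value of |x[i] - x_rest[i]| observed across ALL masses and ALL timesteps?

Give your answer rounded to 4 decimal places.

Step 0: x=[5.0000 11.0000 19.0000] v=[0.0000 0.0000 1.0000]
Step 1: x=[5.0100 11.0200 19.0800] v=[0.1000 0.2000 0.8000]
Step 2: x=[5.0300 11.0605 19.1394] v=[0.2000 0.4050 0.5940]
Step 3: x=[5.0600 11.1215 19.1780] v=[0.3001 0.6098 0.3861]
Step 4: x=[5.1000 11.2024 19.1961] v=[0.4003 0.8093 0.1805]
Step 5: x=[5.1501 11.3022 19.1942] v=[0.5005 0.9984 -0.0189]
Max displacement = 1.1961

Answer: 1.1961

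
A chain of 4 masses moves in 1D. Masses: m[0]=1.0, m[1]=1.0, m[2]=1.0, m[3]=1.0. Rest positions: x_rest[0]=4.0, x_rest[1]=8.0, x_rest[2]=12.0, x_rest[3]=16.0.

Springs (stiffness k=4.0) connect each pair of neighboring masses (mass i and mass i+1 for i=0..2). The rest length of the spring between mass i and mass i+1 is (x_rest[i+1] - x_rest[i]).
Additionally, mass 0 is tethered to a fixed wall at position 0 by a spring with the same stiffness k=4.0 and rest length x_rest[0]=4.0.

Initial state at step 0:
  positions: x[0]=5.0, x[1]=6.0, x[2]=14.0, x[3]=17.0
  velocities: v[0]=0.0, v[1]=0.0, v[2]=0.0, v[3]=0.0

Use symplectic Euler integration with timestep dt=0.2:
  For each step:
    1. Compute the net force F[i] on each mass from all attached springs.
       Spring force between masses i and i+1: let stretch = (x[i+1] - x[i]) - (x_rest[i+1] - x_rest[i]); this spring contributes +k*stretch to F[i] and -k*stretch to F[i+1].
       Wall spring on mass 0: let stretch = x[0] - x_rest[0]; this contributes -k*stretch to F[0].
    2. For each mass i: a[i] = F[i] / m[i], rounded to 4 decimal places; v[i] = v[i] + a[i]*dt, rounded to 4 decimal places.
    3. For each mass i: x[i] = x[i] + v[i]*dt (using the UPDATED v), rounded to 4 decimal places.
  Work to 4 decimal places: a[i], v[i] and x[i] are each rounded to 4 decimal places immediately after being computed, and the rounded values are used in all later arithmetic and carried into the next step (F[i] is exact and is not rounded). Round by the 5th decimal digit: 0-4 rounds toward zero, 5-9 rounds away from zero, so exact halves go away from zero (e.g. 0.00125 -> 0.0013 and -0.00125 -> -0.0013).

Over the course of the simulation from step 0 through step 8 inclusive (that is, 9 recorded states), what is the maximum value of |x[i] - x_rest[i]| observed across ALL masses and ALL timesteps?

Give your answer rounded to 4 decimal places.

Step 0: x=[5.0000 6.0000 14.0000 17.0000] v=[0.0000 0.0000 0.0000 0.0000]
Step 1: x=[4.3600 7.1200 13.2000 17.1600] v=[-3.2000 5.6000 -4.0000 0.8000]
Step 2: x=[3.4640 8.7712 12.0608 17.3264] v=[-4.4800 8.2560 -5.6960 0.8320]
Step 3: x=[2.8629 10.0996 11.2378 17.2903] v=[-3.0054 6.6419 -4.1152 -0.1805]
Step 4: x=[2.9616 10.4522 11.2010 16.9258] v=[0.4936 1.7631 -0.1838 -1.8225]
Step 5: x=[3.7850 9.7261 11.9604 16.2853] v=[4.1168 -3.6303 3.7970 -3.2023]
Step 6: x=[4.9533 8.4070 13.0543 15.5929] v=[5.8417 -6.5957 5.4695 -3.4622]
Step 7: x=[5.8817 7.2788 13.8108 15.1343] v=[4.6420 -5.6408 3.7825 -2.2931]
Step 8: x=[6.0926 6.9722 13.7339 15.1039] v=[1.0543 -1.5329 -0.3843 -0.1519]
Max displacement = 2.4522

Answer: 2.4522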